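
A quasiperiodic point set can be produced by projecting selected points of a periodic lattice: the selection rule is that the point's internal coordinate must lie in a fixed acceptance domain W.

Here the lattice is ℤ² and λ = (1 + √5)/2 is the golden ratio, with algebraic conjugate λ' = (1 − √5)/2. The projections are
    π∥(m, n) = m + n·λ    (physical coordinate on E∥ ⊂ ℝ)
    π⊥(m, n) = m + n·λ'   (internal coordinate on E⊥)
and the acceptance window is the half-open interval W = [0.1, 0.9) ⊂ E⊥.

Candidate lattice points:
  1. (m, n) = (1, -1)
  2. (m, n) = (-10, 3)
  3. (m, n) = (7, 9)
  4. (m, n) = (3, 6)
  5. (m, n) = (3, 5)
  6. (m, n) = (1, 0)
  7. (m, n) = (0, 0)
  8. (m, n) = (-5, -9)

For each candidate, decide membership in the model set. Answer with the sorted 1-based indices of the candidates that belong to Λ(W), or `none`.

Compute λ' = (1−√5)/2 = -0.61803, so π⊥(m,n) = m -0.61803·n.
candidate 1: (m,n)=(1,-1) → π∥ = 1-1·λ ≈ -0.61803, π⊥ = 1-1·λ' ≈ 1.61803 ∉ [0.1, 0.9) ⇒ out
candidate 2: (m,n)=(-10,3) → π∥ = -10+3·λ ≈ -5.14590, π⊥ = -10+3·λ' ≈ -11.85410 ∉ [0.1, 0.9) ⇒ out
candidate 3: (m,n)=(7,9) → π∥ = 7+9·λ ≈ 21.56231, π⊥ = 7+9·λ' ≈ 1.43769 ∉ [0.1, 0.9) ⇒ out
candidate 4: (m,n)=(3,6) → π∥ = 3+6·λ ≈ 12.70820, π⊥ = 3+6·λ' ≈ -0.70820 ∉ [0.1, 0.9) ⇒ out
candidate 5: (m,n)=(3,5) → π∥ = 3+5·λ ≈ 11.09017, π⊥ = 3+5·λ' ≈ -0.09017 ∉ [0.1, 0.9) ⇒ out
candidate 6: (m,n)=(1,0) → π∥ = 1+0·λ ≈ 1.00000, π⊥ = 1+0·λ' ≈ 1.00000 ∉ [0.1, 0.9) ⇒ out
candidate 7: (m,n)=(0,0) → π∥ = 0+0·λ ≈ 0.00000, π⊥ = 0+0·λ' ≈ 0.00000 ∉ [0.1, 0.9) ⇒ out
candidate 8: (m,n)=(-5,-9) → π∥ = -5-9·λ ≈ -19.56231, π⊥ = -5-9·λ' ≈ 0.56231 ∈ [0.1, 0.9) ⇒ IN Λ

8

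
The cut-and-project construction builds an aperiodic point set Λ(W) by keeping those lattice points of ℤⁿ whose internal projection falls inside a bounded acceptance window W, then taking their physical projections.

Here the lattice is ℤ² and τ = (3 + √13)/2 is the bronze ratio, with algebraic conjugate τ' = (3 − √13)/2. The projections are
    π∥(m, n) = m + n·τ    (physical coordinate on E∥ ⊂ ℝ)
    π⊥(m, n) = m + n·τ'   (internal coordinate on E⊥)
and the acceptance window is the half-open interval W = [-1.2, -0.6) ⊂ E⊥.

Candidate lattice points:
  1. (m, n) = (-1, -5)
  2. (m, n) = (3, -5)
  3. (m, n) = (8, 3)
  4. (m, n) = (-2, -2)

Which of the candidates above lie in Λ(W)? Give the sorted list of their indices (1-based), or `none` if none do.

Compute τ' = (3−√13)/2 = -0.302776, so π⊥(m,n) = m -0.302776·n.
#1 (-1,-5): internal coord -1 + (-5)·τ' = +0.513878; +0.513878 ∉ [-1.2, -0.6) → out
#2 (3,-5): internal coord 3 + (-5)·τ' = +4.513878; +4.513878 ∉ [-1.2, -0.6) → out
#3 (8,3): internal coord 8 + (3)·τ' = +7.091673; +7.091673 ∉ [-1.2, -0.6) → out
#4 (-2,-2): internal coord -2 + (-2)·τ' = -1.394449; -1.394449 ∉ [-1.2, -0.6) → out

none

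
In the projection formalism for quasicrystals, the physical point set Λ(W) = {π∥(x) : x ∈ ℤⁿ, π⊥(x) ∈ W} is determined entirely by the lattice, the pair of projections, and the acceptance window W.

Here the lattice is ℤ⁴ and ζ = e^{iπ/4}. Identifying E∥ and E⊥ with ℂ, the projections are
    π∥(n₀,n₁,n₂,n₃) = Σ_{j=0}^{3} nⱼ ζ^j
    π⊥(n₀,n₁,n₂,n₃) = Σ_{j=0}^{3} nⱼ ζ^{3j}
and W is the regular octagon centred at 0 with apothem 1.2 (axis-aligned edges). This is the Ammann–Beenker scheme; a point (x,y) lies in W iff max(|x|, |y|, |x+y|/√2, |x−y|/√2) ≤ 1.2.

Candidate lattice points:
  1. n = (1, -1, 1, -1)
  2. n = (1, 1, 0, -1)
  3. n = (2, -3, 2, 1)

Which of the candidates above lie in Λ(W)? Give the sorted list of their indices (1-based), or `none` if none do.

π⊥(n) = n₀ + n₁ζ³ + n₂ζ⁶ + n₃ζ⁹ where ζ = e^{iπ/4}.
#1 (1, -1, 1, -1): internal (1.000000, -2.414214); octagon support 2.414214 vs apothem 1.2 → ∉ W
#2 (1, 1, 0, -1): internal (-0.414214, 0.000000); octagon support 0.414214 vs apothem 1.2 → ∈ W
#3 (2, -3, 2, 1): internal (4.828427, -3.414214); octagon support 5.828427 vs apothem 1.2 → ∉ W

2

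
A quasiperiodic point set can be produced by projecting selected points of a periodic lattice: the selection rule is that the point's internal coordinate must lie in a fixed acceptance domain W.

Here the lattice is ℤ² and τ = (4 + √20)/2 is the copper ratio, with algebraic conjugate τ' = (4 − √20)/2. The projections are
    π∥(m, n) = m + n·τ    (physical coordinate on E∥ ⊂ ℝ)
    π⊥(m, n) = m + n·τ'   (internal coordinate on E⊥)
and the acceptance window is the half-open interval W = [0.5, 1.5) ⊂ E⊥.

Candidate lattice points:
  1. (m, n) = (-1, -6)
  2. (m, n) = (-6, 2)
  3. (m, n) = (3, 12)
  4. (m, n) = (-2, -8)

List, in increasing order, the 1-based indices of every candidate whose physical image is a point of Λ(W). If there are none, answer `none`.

τ' = (4−√20)/2 ≈ -0.2361.
candidate 1: (m,n)=(-1,-6) → π∥ = -1-6·τ ≈ -26.4164, π⊥ = -1-6·τ' ≈ 0.4164 ∉ [0.5, 1.5) ⇒ out
candidate 2: (m,n)=(-6,2) → π∥ = -6+2·τ ≈ 2.4721, π⊥ = -6+2·τ' ≈ -6.4721 ∉ [0.5, 1.5) ⇒ out
candidate 3: (m,n)=(3,12) → π∥ = 3+12·τ ≈ 53.8328, π⊥ = 3+12·τ' ≈ 0.1672 ∉ [0.5, 1.5) ⇒ out
candidate 4: (m,n)=(-2,-8) → π∥ = -2-8·τ ≈ -35.8885, π⊥ = -2-8·τ' ≈ -0.1115 ∉ [0.5, 1.5) ⇒ out

none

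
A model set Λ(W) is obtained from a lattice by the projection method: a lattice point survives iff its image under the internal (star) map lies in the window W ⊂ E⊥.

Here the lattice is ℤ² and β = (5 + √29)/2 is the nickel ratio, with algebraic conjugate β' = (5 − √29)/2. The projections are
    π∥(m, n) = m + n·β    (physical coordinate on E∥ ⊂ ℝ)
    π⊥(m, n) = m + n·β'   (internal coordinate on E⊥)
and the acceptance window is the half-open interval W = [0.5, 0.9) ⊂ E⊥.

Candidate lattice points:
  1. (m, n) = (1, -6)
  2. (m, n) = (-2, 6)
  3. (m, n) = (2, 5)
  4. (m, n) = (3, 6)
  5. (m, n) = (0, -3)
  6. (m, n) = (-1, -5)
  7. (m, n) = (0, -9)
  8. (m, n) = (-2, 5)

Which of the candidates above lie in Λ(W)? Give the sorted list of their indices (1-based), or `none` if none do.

β' = (5−√29)/2 ≈ -0.19258.
candidate 1: (m,n)=(1,-6) → π∥ = 1-6·β ≈ -30.15549, π⊥ = 1-6·β' ≈ 2.15549 ∉ [0.5, 0.9) ⇒ out
candidate 2: (m,n)=(-2,6) → π∥ = -2+6·β ≈ 29.15549, π⊥ = -2+6·β' ≈ -3.15549 ∉ [0.5, 0.9) ⇒ out
candidate 3: (m,n)=(2,5) → π∥ = 2+5·β ≈ 27.96291, π⊥ = 2+5·β' ≈ 1.03709 ∉ [0.5, 0.9) ⇒ out
candidate 4: (m,n)=(3,6) → π∥ = 3+6·β ≈ 34.15549, π⊥ = 3+6·β' ≈ 1.84451 ∉ [0.5, 0.9) ⇒ out
candidate 5: (m,n)=(0,-3) → π∥ = 0-3·β ≈ -15.57775, π⊥ = 0-3·β' ≈ 0.57775 ∈ [0.5, 0.9) ⇒ IN Λ
candidate 6: (m,n)=(-1,-5) → π∥ = -1-5·β ≈ -26.96291, π⊥ = -1-5·β' ≈ -0.03709 ∉ [0.5, 0.9) ⇒ out
candidate 7: (m,n)=(0,-9) → π∥ = 0-9·β ≈ -46.73324, π⊥ = 0-9·β' ≈ 1.73324 ∉ [0.5, 0.9) ⇒ out
candidate 8: (m,n)=(-2,5) → π∥ = -2+5·β ≈ 23.96291, π⊥ = -2+5·β' ≈ -2.96291 ∉ [0.5, 0.9) ⇒ out

5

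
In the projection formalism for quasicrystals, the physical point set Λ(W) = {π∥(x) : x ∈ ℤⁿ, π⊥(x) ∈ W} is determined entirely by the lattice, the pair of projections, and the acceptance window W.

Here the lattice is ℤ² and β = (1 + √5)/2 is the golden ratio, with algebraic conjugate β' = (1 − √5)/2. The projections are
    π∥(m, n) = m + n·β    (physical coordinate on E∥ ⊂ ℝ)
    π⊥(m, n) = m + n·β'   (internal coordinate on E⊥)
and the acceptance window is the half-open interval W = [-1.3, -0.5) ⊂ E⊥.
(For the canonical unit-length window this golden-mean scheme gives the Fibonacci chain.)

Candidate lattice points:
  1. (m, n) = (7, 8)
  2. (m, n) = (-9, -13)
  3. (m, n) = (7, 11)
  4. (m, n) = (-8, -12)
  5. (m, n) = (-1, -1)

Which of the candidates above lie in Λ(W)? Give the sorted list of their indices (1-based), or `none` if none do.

Numerically β ≈ 1.618034 and β' = −1/β ≈ -0.618034.
#1 (7,8): internal coord 7 + (8)·β' = +2.055728; +2.055728 ∉ [-1.3, -0.5) → out
#2 (-9,-13): internal coord -9 + (-13)·β' = -0.965558; -0.965558 ∈ [-1.3, -0.5) → IN Λ
#3 (7,11): internal coord 7 + (11)·β' = +0.201626; +0.201626 ∉ [-1.3, -0.5) → out
#4 (-8,-12): internal coord -8 + (-12)·β' = -0.583592; -0.583592 ∈ [-1.3, -0.5) → IN Λ
#5 (-1,-1): internal coord -1 + (-1)·β' = -0.381966; -0.381966 ∉ [-1.3, -0.5) → out

2, 4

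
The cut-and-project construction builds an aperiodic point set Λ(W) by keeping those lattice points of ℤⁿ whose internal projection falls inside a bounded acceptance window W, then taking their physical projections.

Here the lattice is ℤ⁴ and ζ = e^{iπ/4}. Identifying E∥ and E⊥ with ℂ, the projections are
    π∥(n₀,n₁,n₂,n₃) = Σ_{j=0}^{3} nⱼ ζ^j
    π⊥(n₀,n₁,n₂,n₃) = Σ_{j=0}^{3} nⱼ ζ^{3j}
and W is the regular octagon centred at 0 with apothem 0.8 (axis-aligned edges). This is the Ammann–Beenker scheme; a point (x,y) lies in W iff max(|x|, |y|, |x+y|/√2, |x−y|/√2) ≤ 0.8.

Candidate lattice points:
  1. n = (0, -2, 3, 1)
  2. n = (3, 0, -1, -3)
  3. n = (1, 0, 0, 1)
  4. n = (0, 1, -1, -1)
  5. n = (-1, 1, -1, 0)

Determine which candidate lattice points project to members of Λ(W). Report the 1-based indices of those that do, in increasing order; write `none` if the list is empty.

none

π⊥(n) = n₀ + n₁ζ³ + n₂ζ⁶ + n₃ζ⁹ where ζ = e^{iπ/4}.
#1 (0, -2, 3, 1): internal (2.12132, -3.70711); octagon support 4.12132 vs apothem 0.8 → ∉ W
#2 (3, 0, -1, -3): internal (0.87868, -1.12132); octagon support 1.41421 vs apothem 0.8 → ∉ W
#3 (1, 0, 0, 1): internal (1.70711, 0.70711); octagon support 1.70711 vs apothem 0.8 → ∉ W
#4 (0, 1, -1, -1): internal (-1.41421, 1.00000); octagon support 1.70711 vs apothem 0.8 → ∉ W
#5 (-1, 1, -1, 0): internal (-1.70711, 1.70711); octagon support 2.41421 vs apothem 0.8 → ∉ W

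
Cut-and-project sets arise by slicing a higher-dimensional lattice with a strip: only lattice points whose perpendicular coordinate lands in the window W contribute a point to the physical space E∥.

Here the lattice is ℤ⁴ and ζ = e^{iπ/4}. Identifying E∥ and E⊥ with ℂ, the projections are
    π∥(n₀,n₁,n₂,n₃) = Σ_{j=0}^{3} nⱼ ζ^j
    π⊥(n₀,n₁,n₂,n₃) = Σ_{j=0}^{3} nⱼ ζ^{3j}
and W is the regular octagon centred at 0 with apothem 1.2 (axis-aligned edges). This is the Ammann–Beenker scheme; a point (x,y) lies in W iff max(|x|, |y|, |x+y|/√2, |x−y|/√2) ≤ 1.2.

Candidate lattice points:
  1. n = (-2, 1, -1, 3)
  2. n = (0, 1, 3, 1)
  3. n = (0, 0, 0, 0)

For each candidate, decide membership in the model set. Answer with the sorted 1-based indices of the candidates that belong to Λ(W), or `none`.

3

π⊥(n) = n₀ + n₁ζ³ + n₂ζ⁶ + n₃ζ⁹ where ζ = e^{iπ/4}.
candidate 1: n = (-2, 1, -1, 3) → π⊥ ≈ (-0.5858, +3.8284); max(|x|,|y|,|x±y|/√2) = 3.8284 > 1.2 ⇒ ∉ W
candidate 2: n = (0, 1, 3, 1) → π⊥ ≈ (+0.0000, -1.5858); max(|x|,|y|,|x±y|/√2) = 1.5858 > 1.2 ⇒ ∉ W
candidate 3: n = (0, 0, 0, 0) → π⊥ ≈ (+0.0000, +0.0000); max(|x|,|y|,|x±y|/√2) = 0.0000 ≤ 1.2 ⇒ ∈ W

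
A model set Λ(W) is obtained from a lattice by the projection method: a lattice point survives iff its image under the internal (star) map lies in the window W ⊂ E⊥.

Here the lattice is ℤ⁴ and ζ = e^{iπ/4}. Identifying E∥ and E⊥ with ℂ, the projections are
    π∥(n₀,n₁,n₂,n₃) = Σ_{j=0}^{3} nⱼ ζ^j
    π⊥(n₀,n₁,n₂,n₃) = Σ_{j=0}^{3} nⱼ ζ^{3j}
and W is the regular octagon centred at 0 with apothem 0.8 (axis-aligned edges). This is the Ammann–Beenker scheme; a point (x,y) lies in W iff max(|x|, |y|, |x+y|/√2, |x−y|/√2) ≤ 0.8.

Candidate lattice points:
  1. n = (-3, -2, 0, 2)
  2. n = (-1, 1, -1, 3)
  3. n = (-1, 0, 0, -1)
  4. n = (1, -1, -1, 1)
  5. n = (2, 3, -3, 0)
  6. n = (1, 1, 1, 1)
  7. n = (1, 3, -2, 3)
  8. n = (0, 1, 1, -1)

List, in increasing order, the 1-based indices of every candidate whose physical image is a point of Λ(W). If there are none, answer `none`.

With ζ = e^{iπ/4} the internal vectors are ζ^0,ζ^3,ζ^6,ζ^9.
candidate 1: n = (-3, -2, 0, 2) → π⊥ ≈ (-0.1716, +0.0000); max(|x|,|y|,|x±y|/√2) = 0.1716 ≤ 0.8 ⇒ ∈ W
candidate 2: n = (-1, 1, -1, 3) → π⊥ ≈ (+0.4142, +3.8284); max(|x|,|y|,|x±y|/√2) = 3.8284 > 0.8 ⇒ ∉ W
candidate 3: n = (-1, 0, 0, -1) → π⊥ ≈ (-1.7071, -0.7071); max(|x|,|y|,|x±y|/√2) = 1.7071 > 0.8 ⇒ ∉ W
candidate 4: n = (1, -1, -1, 1) → π⊥ ≈ (+2.4142, +1.0000); max(|x|,|y|,|x±y|/√2) = 2.4142 > 0.8 ⇒ ∉ W
candidate 5: n = (2, 3, -3, 0) → π⊥ ≈ (-0.1213, +5.1213); max(|x|,|y|,|x±y|/√2) = 5.1213 > 0.8 ⇒ ∉ W
candidate 6: n = (1, 1, 1, 1) → π⊥ ≈ (+1.0000, +0.4142); max(|x|,|y|,|x±y|/√2) = 1.0000 > 0.8 ⇒ ∉ W
candidate 7: n = (1, 3, -2, 3) → π⊥ ≈ (+1.0000, +6.2426); max(|x|,|y|,|x±y|/√2) = 6.2426 > 0.8 ⇒ ∉ W
candidate 8: n = (0, 1, 1, -1) → π⊥ ≈ (-1.4142, -1.0000); max(|x|,|y|,|x±y|/√2) = 1.7071 > 0.8 ⇒ ∉ W

1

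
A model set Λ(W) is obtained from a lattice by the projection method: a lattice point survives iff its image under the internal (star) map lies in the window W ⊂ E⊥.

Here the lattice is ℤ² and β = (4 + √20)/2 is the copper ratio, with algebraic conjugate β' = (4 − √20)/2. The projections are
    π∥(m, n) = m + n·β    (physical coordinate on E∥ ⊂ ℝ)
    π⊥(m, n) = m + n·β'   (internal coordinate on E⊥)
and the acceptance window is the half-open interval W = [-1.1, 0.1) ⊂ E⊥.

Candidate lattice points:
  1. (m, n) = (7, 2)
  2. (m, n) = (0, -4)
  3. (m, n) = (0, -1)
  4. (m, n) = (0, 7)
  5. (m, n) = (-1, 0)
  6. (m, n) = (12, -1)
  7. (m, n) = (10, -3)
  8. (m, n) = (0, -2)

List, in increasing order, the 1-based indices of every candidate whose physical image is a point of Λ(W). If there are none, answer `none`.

β' = (4−√20)/2 ≈ -0.236068.
candidate 1: (m,n)=(7,2) → π∥ = 7+2·β ≈ 15.472136, π⊥ = 7+2·β' ≈ 6.527864 ∉ [-1.1, 0.1) ⇒ out
candidate 2: (m,n)=(0,-4) → π∥ = 0-4·β ≈ -16.944272, π⊥ = 0-4·β' ≈ 0.944272 ∉ [-1.1, 0.1) ⇒ out
candidate 3: (m,n)=(0,-1) → π∥ = 0-1·β ≈ -4.236068, π⊥ = 0-1·β' ≈ 0.236068 ∉ [-1.1, 0.1) ⇒ out
candidate 4: (m,n)=(0,7) → π∥ = 0+7·β ≈ 29.652476, π⊥ = 0+7·β' ≈ -1.652476 ∉ [-1.1, 0.1) ⇒ out
candidate 5: (m,n)=(-1,0) → π∥ = -1+0·β ≈ -1.000000, π⊥ = -1+0·β' ≈ -1.000000 ∈ [-1.1, 0.1) ⇒ IN Λ
candidate 6: (m,n)=(12,-1) → π∥ = 12-1·β ≈ 7.763932, π⊥ = 12-1·β' ≈ 12.236068 ∉ [-1.1, 0.1) ⇒ out
candidate 7: (m,n)=(10,-3) → π∥ = 10-3·β ≈ -2.708204, π⊥ = 10-3·β' ≈ 10.708204 ∉ [-1.1, 0.1) ⇒ out
candidate 8: (m,n)=(0,-2) → π∥ = 0-2·β ≈ -8.472136, π⊥ = 0-2·β' ≈ 0.472136 ∉ [-1.1, 0.1) ⇒ out

5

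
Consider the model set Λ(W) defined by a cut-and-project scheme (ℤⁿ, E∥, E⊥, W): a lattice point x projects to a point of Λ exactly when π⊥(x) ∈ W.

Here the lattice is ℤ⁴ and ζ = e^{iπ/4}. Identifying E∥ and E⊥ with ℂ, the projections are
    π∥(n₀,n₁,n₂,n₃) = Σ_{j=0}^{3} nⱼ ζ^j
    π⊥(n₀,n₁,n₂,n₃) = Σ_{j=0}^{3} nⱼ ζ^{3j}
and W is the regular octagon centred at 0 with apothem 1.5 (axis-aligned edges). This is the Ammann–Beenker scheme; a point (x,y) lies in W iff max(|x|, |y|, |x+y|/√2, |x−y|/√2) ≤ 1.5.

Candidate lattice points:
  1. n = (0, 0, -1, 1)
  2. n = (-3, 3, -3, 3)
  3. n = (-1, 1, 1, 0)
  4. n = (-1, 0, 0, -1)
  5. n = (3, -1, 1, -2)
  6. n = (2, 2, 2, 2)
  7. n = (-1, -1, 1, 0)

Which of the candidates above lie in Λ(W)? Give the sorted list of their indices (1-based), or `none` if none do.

Internal map: ζ^{3j} for j=0..3 gives (1,0), (−√2/2,√2/2), (0,−1), (√2/2,√2/2).
candidate 1: n = (0, 0, -1, 1) → π⊥ ≈ (+0.70711, +1.70711); max(|x|,|y|,|x±y|/√2) = 1.70711 > 1.5 ⇒ ∉ W
candidate 2: n = (-3, 3, -3, 3) → π⊥ ≈ (-3.00000, +7.24264); max(|x|,|y|,|x±y|/√2) = 7.24264 > 1.5 ⇒ ∉ W
candidate 3: n = (-1, 1, 1, 0) → π⊥ ≈ (-1.70711, -0.29289); max(|x|,|y|,|x±y|/√2) = 1.70711 > 1.5 ⇒ ∉ W
candidate 4: n = (-1, 0, 0, -1) → π⊥ ≈ (-1.70711, -0.70711); max(|x|,|y|,|x±y|/√2) = 1.70711 > 1.5 ⇒ ∉ W
candidate 5: n = (3, -1, 1, -2) → π⊥ ≈ (+2.29289, -3.12132); max(|x|,|y|,|x±y|/√2) = 3.82843 > 1.5 ⇒ ∉ W
candidate 6: n = (2, 2, 2, 2) → π⊥ ≈ (+2.00000, +0.82843); max(|x|,|y|,|x±y|/√2) = 2.00000 > 1.5 ⇒ ∉ W
candidate 7: n = (-1, -1, 1, 0) → π⊥ ≈ (-0.29289, -1.70711); max(|x|,|y|,|x±y|/√2) = 1.70711 > 1.5 ⇒ ∉ W

none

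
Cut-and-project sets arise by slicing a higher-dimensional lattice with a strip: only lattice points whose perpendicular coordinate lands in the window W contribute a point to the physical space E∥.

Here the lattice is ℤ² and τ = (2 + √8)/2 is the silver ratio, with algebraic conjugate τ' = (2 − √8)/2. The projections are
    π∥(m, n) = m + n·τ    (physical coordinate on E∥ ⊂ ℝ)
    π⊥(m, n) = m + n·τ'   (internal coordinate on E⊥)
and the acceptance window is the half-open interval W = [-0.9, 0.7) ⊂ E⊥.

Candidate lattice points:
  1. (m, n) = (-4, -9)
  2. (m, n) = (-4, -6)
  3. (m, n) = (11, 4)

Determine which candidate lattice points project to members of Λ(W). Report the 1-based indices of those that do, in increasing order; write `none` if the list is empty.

Compute τ' = (2−√8)/2 = -0.4142, so π⊥(m,n) = m -0.4142·n.
#1 (-4,-9): internal coord -4 + (-9)·τ' = -0.2721; -0.2721 ∈ [-0.9, 0.7) → IN Λ
#2 (-4,-6): internal coord -4 + (-6)·τ' = -1.5147; -1.5147 ∉ [-0.9, 0.7) → out
#3 (11,4): internal coord 11 + (4)·τ' = +9.3431; +9.3431 ∉ [-0.9, 0.7) → out

1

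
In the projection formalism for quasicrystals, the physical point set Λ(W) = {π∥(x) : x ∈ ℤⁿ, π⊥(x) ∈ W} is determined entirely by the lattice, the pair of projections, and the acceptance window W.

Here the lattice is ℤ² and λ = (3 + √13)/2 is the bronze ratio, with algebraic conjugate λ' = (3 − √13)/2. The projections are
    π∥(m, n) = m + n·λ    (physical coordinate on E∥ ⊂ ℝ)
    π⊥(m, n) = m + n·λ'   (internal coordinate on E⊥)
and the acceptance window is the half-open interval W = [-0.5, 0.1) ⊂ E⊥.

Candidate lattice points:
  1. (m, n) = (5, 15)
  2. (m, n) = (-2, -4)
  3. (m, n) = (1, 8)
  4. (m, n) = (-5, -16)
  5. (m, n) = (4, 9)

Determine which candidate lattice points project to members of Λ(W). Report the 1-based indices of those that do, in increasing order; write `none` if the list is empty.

Compute λ' = (3−√13)/2 = -0.3028, so π⊥(m,n) = m -0.3028·n.
[1] lift (5,15): star map gives 0.4584; window check -0.5 ≤ 0.4584 < 0.1 is false → out
[2] lift (-2,-4): star map gives -0.7889; window check -0.5 ≤ -0.7889 < 0.1 is false → out
[3] lift (1,8): star map gives -1.4222; window check -0.5 ≤ -1.4222 < 0.1 is false → out
[4] lift (-5,-16): star map gives -0.1556; window check -0.5 ≤ -0.1556 < 0.1 is true → IN Λ
[5] lift (4,9): star map gives 1.2750; window check -0.5 ≤ 1.2750 < 0.1 is false → out

4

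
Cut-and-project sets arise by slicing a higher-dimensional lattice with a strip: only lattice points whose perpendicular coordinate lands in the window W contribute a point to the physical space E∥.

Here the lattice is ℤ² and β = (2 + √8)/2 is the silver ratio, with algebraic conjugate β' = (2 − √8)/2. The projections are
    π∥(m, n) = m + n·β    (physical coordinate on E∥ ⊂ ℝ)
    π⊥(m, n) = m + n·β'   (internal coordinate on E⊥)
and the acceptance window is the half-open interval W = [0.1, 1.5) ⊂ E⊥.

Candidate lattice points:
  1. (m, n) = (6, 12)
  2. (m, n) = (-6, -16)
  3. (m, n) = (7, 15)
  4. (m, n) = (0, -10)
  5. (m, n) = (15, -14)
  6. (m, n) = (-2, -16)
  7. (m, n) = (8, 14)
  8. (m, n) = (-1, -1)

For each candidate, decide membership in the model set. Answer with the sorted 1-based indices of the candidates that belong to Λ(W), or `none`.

1, 2, 3

Numerically β ≈ 2.41421 and β' = −1/β ≈ -0.41421.
[1] lift (6,12): star map gives 1.02944; window check 0.1 ≤ 1.02944 < 1.5 is true → IN Λ
[2] lift (-6,-16): star map gives 0.62742; window check 0.1 ≤ 0.62742 < 1.5 is true → IN Λ
[3] lift (7,15): star map gives 0.78680; window check 0.1 ≤ 0.78680 < 1.5 is true → IN Λ
[4] lift (0,-10): star map gives 4.14214; window check 0.1 ≤ 4.14214 < 1.5 is false → out
[5] lift (15,-14): star map gives 20.79899; window check 0.1 ≤ 20.79899 < 1.5 is false → out
[6] lift (-2,-16): star map gives 4.62742; window check 0.1 ≤ 4.62742 < 1.5 is false → out
[7] lift (8,14): star map gives 2.20101; window check 0.1 ≤ 2.20101 < 1.5 is false → out
[8] lift (-1,-1): star map gives -0.58579; window check 0.1 ≤ -0.58579 < 1.5 is false → out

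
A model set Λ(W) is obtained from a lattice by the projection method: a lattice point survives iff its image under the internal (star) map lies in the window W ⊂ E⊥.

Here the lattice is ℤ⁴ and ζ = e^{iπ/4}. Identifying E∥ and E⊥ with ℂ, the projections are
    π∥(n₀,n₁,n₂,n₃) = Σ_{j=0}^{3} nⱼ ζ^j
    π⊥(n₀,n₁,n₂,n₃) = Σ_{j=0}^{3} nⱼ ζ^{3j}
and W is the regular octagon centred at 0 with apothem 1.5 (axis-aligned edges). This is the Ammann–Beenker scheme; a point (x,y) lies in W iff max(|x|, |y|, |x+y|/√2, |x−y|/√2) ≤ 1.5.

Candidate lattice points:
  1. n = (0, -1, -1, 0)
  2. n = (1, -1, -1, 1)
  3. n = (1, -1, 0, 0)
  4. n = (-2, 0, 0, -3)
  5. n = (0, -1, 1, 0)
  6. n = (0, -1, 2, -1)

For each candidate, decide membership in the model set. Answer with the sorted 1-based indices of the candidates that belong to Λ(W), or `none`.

1

π⊥(n) = n₀ + n₁ζ³ + n₂ζ⁶ + n₃ζ⁹ where ζ = e^{iπ/4}.
#1 (0, -1, -1, 0): internal (0.70711, 0.29289); octagon support 0.70711 vs apothem 1.5 → ∈ W
#2 (1, -1, -1, 1): internal (2.41421, 1.00000); octagon support 2.41421 vs apothem 1.5 → ∉ W
#3 (1, -1, 0, 0): internal (1.70711, -0.70711); octagon support 1.70711 vs apothem 1.5 → ∉ W
#4 (-2, 0, 0, -3): internal (-4.12132, -2.12132); octagon support 4.41421 vs apothem 1.5 → ∉ W
#5 (0, -1, 1, 0): internal (0.70711, -1.70711); octagon support 1.70711 vs apothem 1.5 → ∉ W
#6 (0, -1, 2, -1): internal (0.00000, -3.41421); octagon support 3.41421 vs apothem 1.5 → ∉ W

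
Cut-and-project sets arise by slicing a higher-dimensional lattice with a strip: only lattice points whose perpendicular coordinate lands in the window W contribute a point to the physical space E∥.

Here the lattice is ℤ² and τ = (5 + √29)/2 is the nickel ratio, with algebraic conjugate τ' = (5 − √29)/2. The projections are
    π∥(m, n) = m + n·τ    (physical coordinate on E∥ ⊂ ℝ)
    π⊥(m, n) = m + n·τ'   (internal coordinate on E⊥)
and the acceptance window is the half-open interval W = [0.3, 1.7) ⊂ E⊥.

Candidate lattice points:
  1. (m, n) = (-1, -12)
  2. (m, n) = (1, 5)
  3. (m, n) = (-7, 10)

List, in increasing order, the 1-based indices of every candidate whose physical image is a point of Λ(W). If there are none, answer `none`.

Numerically τ ≈ 5.192582 and τ' = −1/τ ≈ -0.192582.
candidate 1: (m,n)=(-1,-12) → π∥ = -1-12·τ ≈ -63.310989, π⊥ = -1-12·τ' ≈ 1.310989 ∈ [0.3, 1.7) ⇒ IN Λ
candidate 2: (m,n)=(1,5) → π∥ = 1+5·τ ≈ 26.962912, π⊥ = 1+5·τ' ≈ 0.037088 ∉ [0.3, 1.7) ⇒ out
candidate 3: (m,n)=(-7,10) → π∥ = -7+10·τ ≈ 44.925824, π⊥ = -7+10·τ' ≈ -8.925824 ∉ [0.3, 1.7) ⇒ out

1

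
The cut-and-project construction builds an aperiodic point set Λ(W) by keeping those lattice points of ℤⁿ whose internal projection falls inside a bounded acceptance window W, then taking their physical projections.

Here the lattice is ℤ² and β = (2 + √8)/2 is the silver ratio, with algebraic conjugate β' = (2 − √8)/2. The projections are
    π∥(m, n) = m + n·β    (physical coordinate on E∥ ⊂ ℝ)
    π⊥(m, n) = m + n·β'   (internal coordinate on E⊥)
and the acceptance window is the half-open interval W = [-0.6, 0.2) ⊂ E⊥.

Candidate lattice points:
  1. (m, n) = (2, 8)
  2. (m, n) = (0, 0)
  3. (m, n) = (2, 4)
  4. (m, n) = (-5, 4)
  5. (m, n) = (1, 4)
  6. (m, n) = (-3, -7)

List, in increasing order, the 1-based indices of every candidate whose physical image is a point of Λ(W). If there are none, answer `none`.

2, 6

Numerically β ≈ 2.41421 and β' = −1/β ≈ -0.41421.
[1] lift (2,8): star map gives -1.31371; window check -0.6 ≤ -1.31371 < 0.2 is false → out
[2] lift (0,0): star map gives 0.00000; window check -0.6 ≤ 0.00000 < 0.2 is true → IN Λ
[3] lift (2,4): star map gives 0.34315; window check -0.6 ≤ 0.34315 < 0.2 is false → out
[4] lift (-5,4): star map gives -6.65685; window check -0.6 ≤ -6.65685 < 0.2 is false → out
[5] lift (1,4): star map gives -0.65685; window check -0.6 ≤ -0.65685 < 0.2 is false → out
[6] lift (-3,-7): star map gives -0.10051; window check -0.6 ≤ -0.10051 < 0.2 is true → IN Λ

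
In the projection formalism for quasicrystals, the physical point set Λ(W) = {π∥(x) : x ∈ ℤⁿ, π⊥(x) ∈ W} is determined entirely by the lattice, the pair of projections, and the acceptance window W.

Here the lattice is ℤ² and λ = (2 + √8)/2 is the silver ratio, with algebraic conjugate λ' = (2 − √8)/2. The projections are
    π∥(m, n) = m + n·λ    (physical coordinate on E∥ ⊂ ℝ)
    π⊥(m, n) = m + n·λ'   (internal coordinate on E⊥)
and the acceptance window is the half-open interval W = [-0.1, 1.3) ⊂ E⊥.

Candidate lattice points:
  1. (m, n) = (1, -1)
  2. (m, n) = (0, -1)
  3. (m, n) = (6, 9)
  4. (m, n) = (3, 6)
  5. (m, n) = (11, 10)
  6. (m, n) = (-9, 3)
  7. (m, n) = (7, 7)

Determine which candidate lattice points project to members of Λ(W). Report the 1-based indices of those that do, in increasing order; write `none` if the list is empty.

2, 4

Numerically λ ≈ 2.41421 and λ' = −1/λ ≈ -0.41421.
#1 (1,-1): internal coord 1 + (-1)·λ' = +1.41421; +1.41421 ∉ [-0.1, 1.3) → out
#2 (0,-1): internal coord 0 + (-1)·λ' = +0.41421; +0.41421 ∈ [-0.1, 1.3) → IN Λ
#3 (6,9): internal coord 6 + (9)·λ' = +2.27208; +2.27208 ∉ [-0.1, 1.3) → out
#4 (3,6): internal coord 3 + (6)·λ' = +0.51472; +0.51472 ∈ [-0.1, 1.3) → IN Λ
#5 (11,10): internal coord 11 + (10)·λ' = +6.85786; +6.85786 ∉ [-0.1, 1.3) → out
#6 (-9,3): internal coord -9 + (3)·λ' = -10.24264; -10.24264 ∉ [-0.1, 1.3) → out
#7 (7,7): internal coord 7 + (7)·λ' = +4.10051; +4.10051 ∉ [-0.1, 1.3) → out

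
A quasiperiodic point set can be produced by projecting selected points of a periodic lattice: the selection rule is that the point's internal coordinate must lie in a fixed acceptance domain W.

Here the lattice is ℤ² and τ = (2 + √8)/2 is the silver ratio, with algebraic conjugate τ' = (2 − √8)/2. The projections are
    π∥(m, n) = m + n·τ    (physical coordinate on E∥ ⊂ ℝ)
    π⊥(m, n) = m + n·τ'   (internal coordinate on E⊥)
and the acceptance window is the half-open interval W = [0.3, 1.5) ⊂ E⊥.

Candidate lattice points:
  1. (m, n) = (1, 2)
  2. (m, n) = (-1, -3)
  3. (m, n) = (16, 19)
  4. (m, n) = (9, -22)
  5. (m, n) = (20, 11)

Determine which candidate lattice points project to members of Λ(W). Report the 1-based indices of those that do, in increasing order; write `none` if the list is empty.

none

Numerically τ ≈ 2.41421 and τ' = −1/τ ≈ -0.41421.
candidate 1: (m,n)=(1,2) → π∥ = 1+2·τ ≈ 5.82843, π⊥ = 1+2·τ' ≈ 0.17157 ∉ [0.3, 1.5) ⇒ out
candidate 2: (m,n)=(-1,-3) → π∥ = -1-3·τ ≈ -8.24264, π⊥ = -1-3·τ' ≈ 0.24264 ∉ [0.3, 1.5) ⇒ out
candidate 3: (m,n)=(16,19) → π∥ = 16+19·τ ≈ 61.87006, π⊥ = 16+19·τ' ≈ 8.12994 ∉ [0.3, 1.5) ⇒ out
candidate 4: (m,n)=(9,-22) → π∥ = 9-22·τ ≈ -44.11270, π⊥ = 9-22·τ' ≈ 18.11270 ∉ [0.3, 1.5) ⇒ out
candidate 5: (m,n)=(20,11) → π∥ = 20+11·τ ≈ 46.55635, π⊥ = 20+11·τ' ≈ 15.44365 ∉ [0.3, 1.5) ⇒ out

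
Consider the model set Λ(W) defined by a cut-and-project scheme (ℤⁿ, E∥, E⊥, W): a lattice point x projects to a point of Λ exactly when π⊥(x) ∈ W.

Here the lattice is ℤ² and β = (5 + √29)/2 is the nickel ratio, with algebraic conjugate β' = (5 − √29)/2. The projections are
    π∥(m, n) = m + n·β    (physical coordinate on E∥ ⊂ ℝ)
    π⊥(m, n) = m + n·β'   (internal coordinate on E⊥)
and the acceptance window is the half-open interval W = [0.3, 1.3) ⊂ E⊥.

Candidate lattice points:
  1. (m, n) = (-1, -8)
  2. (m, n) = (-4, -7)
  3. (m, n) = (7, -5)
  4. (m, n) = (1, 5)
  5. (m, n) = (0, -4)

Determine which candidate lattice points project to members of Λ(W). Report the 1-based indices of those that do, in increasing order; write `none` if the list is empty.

1, 5

Compute β' = (5−√29)/2 = -0.19258, so π⊥(m,n) = m -0.19258·n.
candidate 1: (m,n)=(-1,-8) → π∥ = -1-8·β ≈ -42.54066, π⊥ = -1-8·β' ≈ 0.54066 ∈ [0.3, 1.3) ⇒ IN Λ
candidate 2: (m,n)=(-4,-7) → π∥ = -4-7·β ≈ -40.34808, π⊥ = -4-7·β' ≈ -2.65192 ∉ [0.3, 1.3) ⇒ out
candidate 3: (m,n)=(7,-5) → π∥ = 7-5·β ≈ -18.96291, π⊥ = 7-5·β' ≈ 7.96291 ∉ [0.3, 1.3) ⇒ out
candidate 4: (m,n)=(1,5) → π∥ = 1+5·β ≈ 26.96291, π⊥ = 1+5·β' ≈ 0.03709 ∉ [0.3, 1.3) ⇒ out
candidate 5: (m,n)=(0,-4) → π∥ = 0-4·β ≈ -20.77033, π⊥ = 0-4·β' ≈ 0.77033 ∈ [0.3, 1.3) ⇒ IN Λ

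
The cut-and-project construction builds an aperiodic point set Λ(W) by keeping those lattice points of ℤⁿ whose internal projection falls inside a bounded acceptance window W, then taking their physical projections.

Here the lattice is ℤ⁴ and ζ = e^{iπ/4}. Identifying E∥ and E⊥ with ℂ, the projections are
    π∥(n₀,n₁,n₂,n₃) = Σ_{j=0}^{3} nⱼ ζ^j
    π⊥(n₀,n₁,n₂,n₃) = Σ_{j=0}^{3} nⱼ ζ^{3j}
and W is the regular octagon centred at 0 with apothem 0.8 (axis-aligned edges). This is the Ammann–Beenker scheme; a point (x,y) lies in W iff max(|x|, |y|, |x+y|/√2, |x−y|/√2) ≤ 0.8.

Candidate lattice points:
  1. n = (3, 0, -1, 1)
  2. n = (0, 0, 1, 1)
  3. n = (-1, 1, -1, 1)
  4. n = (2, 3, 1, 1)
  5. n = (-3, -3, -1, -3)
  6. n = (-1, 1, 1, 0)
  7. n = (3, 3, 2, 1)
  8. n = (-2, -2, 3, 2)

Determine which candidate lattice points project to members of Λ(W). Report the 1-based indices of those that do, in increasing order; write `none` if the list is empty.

2

π⊥(n) = n₀ + n₁ζ³ + n₂ζ⁶ + n₃ζ⁹ where ζ = e^{iπ/4}.
#1 (3, 0, -1, 1): internal (3.707107, 1.707107); octagon support 3.828427 vs apothem 0.8 → ∉ W
#2 (0, 0, 1, 1): internal (0.707107, -0.292893); octagon support 0.707107 vs apothem 0.8 → ∈ W
#3 (-1, 1, -1, 1): internal (-1.000000, 2.414214); octagon support 2.414214 vs apothem 0.8 → ∉ W
#4 (2, 3, 1, 1): internal (0.585786, 1.828427); octagon support 1.828427 vs apothem 0.8 → ∉ W
#5 (-3, -3, -1, -3): internal (-3.000000, -3.242641); octagon support 4.414214 vs apothem 0.8 → ∉ W
#6 (-1, 1, 1, 0): internal (-1.707107, -0.292893); octagon support 1.707107 vs apothem 0.8 → ∉ W
#7 (3, 3, 2, 1): internal (1.585786, 0.828427); octagon support 1.707107 vs apothem 0.8 → ∉ W
#8 (-2, -2, 3, 2): internal (0.828427, -3.000000); octagon support 3.000000 vs apothem 0.8 → ∉ W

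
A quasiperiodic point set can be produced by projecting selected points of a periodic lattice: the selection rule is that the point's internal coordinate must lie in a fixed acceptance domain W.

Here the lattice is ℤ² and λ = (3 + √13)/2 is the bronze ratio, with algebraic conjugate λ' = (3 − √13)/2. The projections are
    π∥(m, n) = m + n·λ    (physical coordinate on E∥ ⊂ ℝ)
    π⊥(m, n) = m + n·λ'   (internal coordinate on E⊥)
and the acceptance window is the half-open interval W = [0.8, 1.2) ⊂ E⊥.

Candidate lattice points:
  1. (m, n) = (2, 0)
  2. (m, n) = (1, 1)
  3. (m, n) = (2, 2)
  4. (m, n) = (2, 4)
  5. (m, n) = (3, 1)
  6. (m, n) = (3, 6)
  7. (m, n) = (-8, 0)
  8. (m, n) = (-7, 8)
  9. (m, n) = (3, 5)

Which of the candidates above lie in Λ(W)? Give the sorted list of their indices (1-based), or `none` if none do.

Numerically λ ≈ 3.30278 and λ' = −1/λ ≈ -0.30278.
candidate 1: (m,n)=(2,0) → π∥ = 2+0·λ ≈ 2.00000, π⊥ = 2+0·λ' ≈ 2.00000 ∉ [0.8, 1.2) ⇒ out
candidate 2: (m,n)=(1,1) → π∥ = 1+1·λ ≈ 4.30278, π⊥ = 1+1·λ' ≈ 0.69722 ∉ [0.8, 1.2) ⇒ out
candidate 3: (m,n)=(2,2) → π∥ = 2+2·λ ≈ 8.60555, π⊥ = 2+2·λ' ≈ 1.39445 ∉ [0.8, 1.2) ⇒ out
candidate 4: (m,n)=(2,4) → π∥ = 2+4·λ ≈ 15.21110, π⊥ = 2+4·λ' ≈ 0.78890 ∉ [0.8, 1.2) ⇒ out
candidate 5: (m,n)=(3,1) → π∥ = 3+1·λ ≈ 6.30278, π⊥ = 3+1·λ' ≈ 2.69722 ∉ [0.8, 1.2) ⇒ out
candidate 6: (m,n)=(3,6) → π∥ = 3+6·λ ≈ 22.81665, π⊥ = 3+6·λ' ≈ 1.18335 ∈ [0.8, 1.2) ⇒ IN Λ
candidate 7: (m,n)=(-8,0) → π∥ = -8+0·λ ≈ -8.00000, π⊥ = -8+0·λ' ≈ -8.00000 ∉ [0.8, 1.2) ⇒ out
candidate 8: (m,n)=(-7,8) → π∥ = -7+8·λ ≈ 19.42221, π⊥ = -7+8·λ' ≈ -9.42221 ∉ [0.8, 1.2) ⇒ out
candidate 9: (m,n)=(3,5) → π∥ = 3+5·λ ≈ 19.51388, π⊥ = 3+5·λ' ≈ 1.48612 ∉ [0.8, 1.2) ⇒ out

6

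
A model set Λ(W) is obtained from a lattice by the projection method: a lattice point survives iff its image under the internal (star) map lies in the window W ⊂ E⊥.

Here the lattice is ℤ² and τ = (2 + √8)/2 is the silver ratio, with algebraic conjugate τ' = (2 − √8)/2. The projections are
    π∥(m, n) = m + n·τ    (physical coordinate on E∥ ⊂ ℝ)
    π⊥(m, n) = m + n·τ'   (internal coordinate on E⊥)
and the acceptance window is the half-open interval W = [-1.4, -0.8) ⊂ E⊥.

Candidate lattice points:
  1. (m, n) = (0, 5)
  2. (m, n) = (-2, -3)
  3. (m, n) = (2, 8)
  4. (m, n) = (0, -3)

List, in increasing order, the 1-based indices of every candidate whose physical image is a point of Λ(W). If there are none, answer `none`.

3

Numerically τ ≈ 2.4142 and τ' = −1/τ ≈ -0.4142.
candidate 1: (m,n)=(0,5) → π∥ = 0+5·τ ≈ 12.0711, π⊥ = 0+5·τ' ≈ -2.0711 ∉ [-1.4, -0.8) ⇒ out
candidate 2: (m,n)=(-2,-3) → π∥ = -2-3·τ ≈ -9.2426, π⊥ = -2-3·τ' ≈ -0.7574 ∉ [-1.4, -0.8) ⇒ out
candidate 3: (m,n)=(2,8) → π∥ = 2+8·τ ≈ 21.3137, π⊥ = 2+8·τ' ≈ -1.3137 ∈ [-1.4, -0.8) ⇒ IN Λ
candidate 4: (m,n)=(0,-3) → π∥ = 0-3·τ ≈ -7.2426, π⊥ = 0-3·τ' ≈ 1.2426 ∉ [-1.4, -0.8) ⇒ out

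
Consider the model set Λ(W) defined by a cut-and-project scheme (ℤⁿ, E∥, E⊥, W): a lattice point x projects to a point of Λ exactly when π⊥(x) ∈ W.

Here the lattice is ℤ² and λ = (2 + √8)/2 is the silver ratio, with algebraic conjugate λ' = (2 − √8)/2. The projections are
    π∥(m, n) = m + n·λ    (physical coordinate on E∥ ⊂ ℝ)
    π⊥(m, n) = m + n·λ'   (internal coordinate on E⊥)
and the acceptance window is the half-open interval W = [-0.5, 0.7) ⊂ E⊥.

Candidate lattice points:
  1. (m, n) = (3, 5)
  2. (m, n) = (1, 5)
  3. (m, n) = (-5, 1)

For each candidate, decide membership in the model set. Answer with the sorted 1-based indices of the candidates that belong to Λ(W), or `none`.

none

Numerically λ ≈ 2.41421 and λ' = −1/λ ≈ -0.41421.
candidate 1: (m,n)=(3,5) → π∥ = 3+5·λ ≈ 15.07107, π⊥ = 3+5·λ' ≈ 0.92893 ∉ [-0.5, 0.7) ⇒ out
candidate 2: (m,n)=(1,5) → π∥ = 1+5·λ ≈ 13.07107, π⊥ = 1+5·λ' ≈ -1.07107 ∉ [-0.5, 0.7) ⇒ out
candidate 3: (m,n)=(-5,1) → π∥ = -5+1·λ ≈ -2.58579, π⊥ = -5+1·λ' ≈ -5.41421 ∉ [-0.5, 0.7) ⇒ out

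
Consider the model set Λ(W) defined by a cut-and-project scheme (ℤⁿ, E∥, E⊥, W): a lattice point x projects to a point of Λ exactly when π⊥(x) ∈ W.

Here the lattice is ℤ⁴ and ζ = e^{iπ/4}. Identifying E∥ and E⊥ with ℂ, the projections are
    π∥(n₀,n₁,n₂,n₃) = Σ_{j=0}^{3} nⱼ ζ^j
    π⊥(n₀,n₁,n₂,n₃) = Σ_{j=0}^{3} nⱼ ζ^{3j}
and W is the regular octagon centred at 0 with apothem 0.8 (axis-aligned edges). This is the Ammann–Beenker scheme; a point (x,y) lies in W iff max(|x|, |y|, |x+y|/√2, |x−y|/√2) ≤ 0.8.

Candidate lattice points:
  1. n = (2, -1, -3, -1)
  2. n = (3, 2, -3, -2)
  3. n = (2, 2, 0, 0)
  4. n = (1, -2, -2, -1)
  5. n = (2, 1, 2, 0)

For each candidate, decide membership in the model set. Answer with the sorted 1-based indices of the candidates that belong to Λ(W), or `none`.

none

With ζ = e^{iπ/4} the internal vectors are ζ^0,ζ^3,ζ^6,ζ^9.
#1 (2, -1, -3, -1): internal (2.0000, 1.5858); octagon support 2.5355 vs apothem 0.8 → ∉ W
#2 (3, 2, -3, -2): internal (0.1716, 3.0000); octagon support 3.0000 vs apothem 0.8 → ∉ W
#3 (2, 2, 0, 0): internal (0.5858, 1.4142); octagon support 1.4142 vs apothem 0.8 → ∉ W
#4 (1, -2, -2, -1): internal (1.7071, -0.1213); octagon support 1.7071 vs apothem 0.8 → ∉ W
#5 (2, 1, 2, 0): internal (1.2929, -1.2929); octagon support 1.8284 vs apothem 0.8 → ∉ W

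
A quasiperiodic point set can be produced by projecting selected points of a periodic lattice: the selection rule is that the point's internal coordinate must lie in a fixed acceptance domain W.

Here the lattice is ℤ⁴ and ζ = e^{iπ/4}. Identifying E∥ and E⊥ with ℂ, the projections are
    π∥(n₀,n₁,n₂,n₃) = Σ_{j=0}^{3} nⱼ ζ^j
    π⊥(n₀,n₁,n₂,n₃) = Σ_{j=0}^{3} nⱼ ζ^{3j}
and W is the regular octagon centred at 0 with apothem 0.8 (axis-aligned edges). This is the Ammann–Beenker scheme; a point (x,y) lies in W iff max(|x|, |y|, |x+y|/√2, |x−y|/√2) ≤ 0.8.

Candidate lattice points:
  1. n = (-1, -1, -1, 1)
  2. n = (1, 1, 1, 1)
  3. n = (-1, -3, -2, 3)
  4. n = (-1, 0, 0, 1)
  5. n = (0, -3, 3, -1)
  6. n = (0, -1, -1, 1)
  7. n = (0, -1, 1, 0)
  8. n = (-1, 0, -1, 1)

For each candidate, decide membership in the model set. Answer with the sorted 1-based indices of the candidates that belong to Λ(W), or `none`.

4

π⊥(n) = n₀ + n₁ζ³ + n₂ζ⁶ + n₃ζ⁹ where ζ = e^{iπ/4}.
candidate 1: n = (-1, -1, -1, 1) → π⊥ ≈ (+0.41421, +1.00000); max(|x|,|y|,|x±y|/√2) = 1.00000 > 0.8 ⇒ ∉ W
candidate 2: n = (1, 1, 1, 1) → π⊥ ≈ (+1.00000, +0.41421); max(|x|,|y|,|x±y|/√2) = 1.00000 > 0.8 ⇒ ∉ W
candidate 3: n = (-1, -3, -2, 3) → π⊥ ≈ (+3.24264, +2.00000); max(|x|,|y|,|x±y|/√2) = 3.70711 > 0.8 ⇒ ∉ W
candidate 4: n = (-1, 0, 0, 1) → π⊥ ≈ (-0.29289, +0.70711); max(|x|,|y|,|x±y|/√2) = 0.70711 ≤ 0.8 ⇒ ∈ W
candidate 5: n = (0, -3, 3, -1) → π⊥ ≈ (+1.41421, -5.82843); max(|x|,|y|,|x±y|/√2) = 5.82843 > 0.8 ⇒ ∉ W
candidate 6: n = (0, -1, -1, 1) → π⊥ ≈ (+1.41421, +1.00000); max(|x|,|y|,|x±y|/√2) = 1.70711 > 0.8 ⇒ ∉ W
candidate 7: n = (0, -1, 1, 0) → π⊥ ≈ (+0.70711, -1.70711); max(|x|,|y|,|x±y|/√2) = 1.70711 > 0.8 ⇒ ∉ W
candidate 8: n = (-1, 0, -1, 1) → π⊥ ≈ (-0.29289, +1.70711); max(|x|,|y|,|x±y|/√2) = 1.70711 > 0.8 ⇒ ∉ W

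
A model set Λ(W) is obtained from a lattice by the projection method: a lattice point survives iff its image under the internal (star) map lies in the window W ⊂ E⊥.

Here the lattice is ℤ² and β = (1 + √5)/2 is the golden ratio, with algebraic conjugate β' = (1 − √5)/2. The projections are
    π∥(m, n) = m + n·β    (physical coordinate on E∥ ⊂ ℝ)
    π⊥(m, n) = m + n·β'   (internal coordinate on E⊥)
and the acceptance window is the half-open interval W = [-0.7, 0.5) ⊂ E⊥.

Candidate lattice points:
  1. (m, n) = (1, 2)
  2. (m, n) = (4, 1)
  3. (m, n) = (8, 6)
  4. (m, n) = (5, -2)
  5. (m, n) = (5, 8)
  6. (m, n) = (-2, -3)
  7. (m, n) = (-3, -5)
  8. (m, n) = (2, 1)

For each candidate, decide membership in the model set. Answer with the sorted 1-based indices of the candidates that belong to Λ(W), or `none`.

Compute β' = (1−√5)/2 = -0.618034, so π⊥(m,n) = m -0.618034·n.
#1 (1,2): internal coord 1 + (2)·β' = -0.236068; -0.236068 ∈ [-0.7, 0.5) → IN Λ
#2 (4,1): internal coord 4 + (1)·β' = +3.381966; +3.381966 ∉ [-0.7, 0.5) → out
#3 (8,6): internal coord 8 + (6)·β' = +4.291796; +4.291796 ∉ [-0.7, 0.5) → out
#4 (5,-2): internal coord 5 + (-2)·β' = +6.236068; +6.236068 ∉ [-0.7, 0.5) → out
#5 (5,8): internal coord 5 + (8)·β' = +0.055728; +0.055728 ∈ [-0.7, 0.5) → IN Λ
#6 (-2,-3): internal coord -2 + (-3)·β' = -0.145898; -0.145898 ∈ [-0.7, 0.5) → IN Λ
#7 (-3,-5): internal coord -3 + (-5)·β' = +0.090170; +0.090170 ∈ [-0.7, 0.5) → IN Λ
#8 (2,1): internal coord 2 + (1)·β' = +1.381966; +1.381966 ∉ [-0.7, 0.5) → out

1, 5, 6, 7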